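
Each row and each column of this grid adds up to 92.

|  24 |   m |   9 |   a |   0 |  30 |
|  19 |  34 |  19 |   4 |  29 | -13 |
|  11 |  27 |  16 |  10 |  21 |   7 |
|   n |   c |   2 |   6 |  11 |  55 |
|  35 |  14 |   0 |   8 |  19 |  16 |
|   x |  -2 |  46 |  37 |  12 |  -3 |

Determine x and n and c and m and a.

x = 2, n = 1, c = 17, m = 2, a = 27

Column 4: 4 + 10 + 6 + 8 + 37 = 65, so its missing entry is 92 − 65 = 27.
Row 1: 24 + 9 + 27 + 0 + 30 = 90, so its missing entry is 92 − 90 = 2.
Column 2: 2 + 34 + 27 + 14 − 2 = 75, so its missing entry is 92 − 75 = 17.
Row 4: 17 + 2 + 6 + 11 + 55 = 91, so its missing entry is 92 − 91 = 1.
Row 6: -2 + 46 + 37 + 12 − 3 = 90, so its missing entry is 92 − 90 = 2.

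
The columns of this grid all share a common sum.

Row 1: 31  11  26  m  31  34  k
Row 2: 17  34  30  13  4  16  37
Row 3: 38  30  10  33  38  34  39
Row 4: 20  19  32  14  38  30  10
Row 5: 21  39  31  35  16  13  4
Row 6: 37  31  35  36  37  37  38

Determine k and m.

k = 36, m = 33

The complete columns each total 164.
Column 7 is missing 164 − 128 = 36 (since 37 + 39 + 10 + 4 + 38 = 128).
Column 4 is missing 164 − 131 = 33 (since 13 + 33 + 14 + 35 + 36 = 131).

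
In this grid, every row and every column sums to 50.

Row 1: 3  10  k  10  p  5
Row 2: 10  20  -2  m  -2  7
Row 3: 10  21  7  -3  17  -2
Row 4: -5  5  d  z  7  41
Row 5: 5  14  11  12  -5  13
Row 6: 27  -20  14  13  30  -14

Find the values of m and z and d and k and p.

Column 5: -2 + 17 + 7 − 5 + 30 = 47, so its missing entry is 50 − 47 = 3.
Row 1: 3 + 10 + 10 + 3 + 5 = 31, so its missing entry is 50 − 31 = 19.
Column 3: 19 − 2 + 7 + 11 + 14 = 49, so its missing entry is 50 − 49 = 1.
Row 4: -5 + 5 + 1 + 7 + 41 = 49, so its missing entry is 50 − 49 = 1.
Row 2: 10 + 20 − 2 − 2 + 7 = 33, so its missing entry is 50 − 33 = 17.

m = 17, z = 1, d = 1, k = 19, p = 3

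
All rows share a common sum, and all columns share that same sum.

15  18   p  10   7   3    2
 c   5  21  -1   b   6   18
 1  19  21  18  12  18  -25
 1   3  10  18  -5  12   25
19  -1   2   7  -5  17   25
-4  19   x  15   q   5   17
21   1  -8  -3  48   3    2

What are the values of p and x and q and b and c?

p = 9, x = 9, q = 3, b = 4, c = 11

Rows 3 and 4 both sum to 64, so that's the common total.
Row 1: 15 + 18 + 10 + 7 + 3 + 2 = 55, so its missing entry is 64 − 55 = 9.
Column 1: 15 + 1 + 1 + 19 − 4 + 21 = 53, so its missing entry is 64 − 53 = 11.
Row 2: 11 + 5 + 21 − 1 + 6 + 18 = 60, so its missing entry is 64 − 60 = 4.
Column 5: 7 + 4 + 12 − 5 − 5 + 48 = 61, so its missing entry is 64 − 61 = 3.
Row 6: -4 + 19 + 15 + 3 + 5 + 17 = 55, so its missing entry is 64 − 55 = 9.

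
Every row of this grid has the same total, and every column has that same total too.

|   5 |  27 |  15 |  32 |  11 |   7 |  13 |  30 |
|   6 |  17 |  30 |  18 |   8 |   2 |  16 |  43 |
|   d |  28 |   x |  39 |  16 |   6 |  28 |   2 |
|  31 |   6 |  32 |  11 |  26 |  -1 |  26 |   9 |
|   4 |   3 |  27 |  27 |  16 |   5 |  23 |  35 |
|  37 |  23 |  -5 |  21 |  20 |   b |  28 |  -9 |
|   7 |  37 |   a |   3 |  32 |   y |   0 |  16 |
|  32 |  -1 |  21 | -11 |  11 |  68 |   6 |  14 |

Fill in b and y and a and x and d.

Rows 1 and 2 both sum to 140, so that's the common total.
Row 6 has 37 + 23 − 5 + 21 + 20 + 28 − 9 = 115; the blank must be 140 − 115 = 25.
Column 6 has 7 + 2 + 6 − 1 + 5 + 25 + 68 = 112; the blank must be 140 − 112 = 28.
Row 7 has 7 + 37 + 3 + 32 + 28 + 0 + 16 = 123; the blank must be 140 − 123 = 17.
Column 1 has 5 + 6 + 31 + 4 + 37 + 7 + 32 = 122; the blank must be 140 − 122 = 18.
Row 3 has 18 + 28 + 39 + 16 + 6 + 28 + 2 = 137; the blank must be 140 − 137 = 3.

b = 25, y = 28, a = 17, x = 3, d = 18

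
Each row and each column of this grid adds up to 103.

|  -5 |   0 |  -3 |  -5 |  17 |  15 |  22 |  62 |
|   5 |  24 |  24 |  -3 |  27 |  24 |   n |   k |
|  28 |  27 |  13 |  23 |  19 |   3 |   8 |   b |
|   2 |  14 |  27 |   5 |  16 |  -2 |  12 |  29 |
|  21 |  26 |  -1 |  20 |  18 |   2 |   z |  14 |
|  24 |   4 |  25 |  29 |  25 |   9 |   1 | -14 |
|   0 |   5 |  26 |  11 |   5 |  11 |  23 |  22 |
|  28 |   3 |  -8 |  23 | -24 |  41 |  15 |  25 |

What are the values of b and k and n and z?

Row 5 has 21 + 26 − 1 + 20 + 18 + 2 + 14 = 100; the blank must be 103 − 100 = 3.
Column 7 has 22 + 8 + 12 + 3 + 1 + 23 + 15 = 84; the blank must be 103 − 84 = 19.
Row 2 has 5 + 24 + 24 − 3 + 27 + 24 + 19 = 120; the blank must be 103 − 120 = -17.
Row 3 has 28 + 27 + 13 + 23 + 19 + 3 + 8 = 121; the blank must be 103 − 121 = -18.

b = -18, k = -17, n = 19, z = 3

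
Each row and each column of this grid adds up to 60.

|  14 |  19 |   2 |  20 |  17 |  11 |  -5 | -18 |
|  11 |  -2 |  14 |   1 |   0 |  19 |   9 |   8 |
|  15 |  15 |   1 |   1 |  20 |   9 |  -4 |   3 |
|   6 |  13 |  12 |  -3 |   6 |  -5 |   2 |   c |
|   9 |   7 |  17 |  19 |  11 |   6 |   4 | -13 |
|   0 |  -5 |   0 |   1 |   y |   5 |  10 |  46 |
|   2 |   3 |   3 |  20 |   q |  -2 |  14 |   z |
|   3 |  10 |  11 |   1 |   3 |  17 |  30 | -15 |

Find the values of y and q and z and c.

y = 3, q = 0, z = 20, c = 29

Row 6 has 0 − 5 + 0 + 1 + 5 + 10 + 46 = 57; the blank must be 60 − 57 = 3.
Column 5 has 17 + 0 + 20 + 6 + 11 + 3 + 3 = 60; the blank must be 60 − 60 = 0.
Row 7 has 2 + 3 + 3 + 20 + 0 − 2 + 14 = 40; the blank must be 60 − 40 = 20.
Row 4 has 6 + 13 + 12 − 3 + 6 − 5 + 2 = 31; the blank must be 60 − 31 = 29.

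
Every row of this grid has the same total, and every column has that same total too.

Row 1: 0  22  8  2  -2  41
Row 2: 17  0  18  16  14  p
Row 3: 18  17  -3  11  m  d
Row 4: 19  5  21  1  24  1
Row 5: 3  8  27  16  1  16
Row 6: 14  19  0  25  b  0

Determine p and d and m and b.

p = 6, d = 7, m = 21, b = 13

Rows 1 and 4 both sum to 71, so that's the common total.
Row 6 has 14 + 19 + 0 + 25 + 0 = 58; the blank must be 71 − 58 = 13.
Column 5 has -2 + 14 + 24 + 1 + 13 = 50; the blank must be 71 − 50 = 21.
Row 3 has 18 + 17 − 3 + 11 + 21 = 64; the blank must be 71 − 64 = 7.
Row 2 has 17 + 0 + 18 + 16 + 14 = 65; the blank must be 71 − 65 = 6.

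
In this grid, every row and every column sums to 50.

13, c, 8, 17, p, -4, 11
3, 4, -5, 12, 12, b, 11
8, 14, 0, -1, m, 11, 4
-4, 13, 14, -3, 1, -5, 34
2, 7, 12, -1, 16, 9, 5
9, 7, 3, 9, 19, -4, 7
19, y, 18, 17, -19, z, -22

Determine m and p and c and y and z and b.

Row 3: 8 + 14 + 0 − 1 + 11 + 4 = 36, so its missing entry is 50 − 36 = 14.
Column 5: 12 + 14 + 1 + 16 + 19 − 19 = 43, so its missing entry is 50 − 43 = 7.
Row 1: 13 + 8 + 17 + 7 − 4 + 11 = 52, so its missing entry is 50 − 52 = -2.
Row 2: 3 + 4 − 5 + 12 + 12 + 11 = 37, so its missing entry is 50 − 37 = 13.
Column 6: -4 + 13 + 11 − 5 + 9 − 4 = 20, so its missing entry is 50 − 20 = 30.
Row 7: 19 + 18 + 17 − 19 + 30 − 22 = 43, so its missing entry is 50 − 43 = 7.

m = 14, p = 7, c = -2, y = 7, z = 30, b = 13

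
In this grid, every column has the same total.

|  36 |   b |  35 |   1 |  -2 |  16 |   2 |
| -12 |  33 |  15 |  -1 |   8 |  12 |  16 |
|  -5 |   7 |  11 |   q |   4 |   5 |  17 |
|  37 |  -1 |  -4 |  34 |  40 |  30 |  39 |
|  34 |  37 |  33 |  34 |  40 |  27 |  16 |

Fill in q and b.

q = 22, b = 14

Columns 3 and 6 both add up to 90, so every column sums to 90.
Column 4: 1 − 1 + 34 + 34 = 68, so the missing entry is 90 − 68 = 22.
Column 2: 33 + 7 − 1 + 37 = 76, so the missing entry is 90 − 76 = 14.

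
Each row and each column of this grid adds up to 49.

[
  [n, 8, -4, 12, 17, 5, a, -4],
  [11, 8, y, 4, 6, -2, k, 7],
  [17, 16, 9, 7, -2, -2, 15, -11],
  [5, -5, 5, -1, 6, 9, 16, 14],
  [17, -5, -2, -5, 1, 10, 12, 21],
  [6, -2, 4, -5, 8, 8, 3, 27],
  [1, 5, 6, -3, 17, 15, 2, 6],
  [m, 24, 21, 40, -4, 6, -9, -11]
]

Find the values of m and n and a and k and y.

Column 3: -4 + 9 + 5 − 2 + 4 + 6 + 21 = 39, so its missing entry is 49 − 39 = 10.
Row 8: 24 + 21 + 40 − 4 + 6 − 9 − 11 = 67, so its missing entry is 49 − 67 = -18.
Column 1: 11 + 17 + 5 + 17 + 6 + 1 − 18 = 39, so its missing entry is 49 − 39 = 10.
Row 1: 10 + 8 − 4 + 12 + 17 + 5 − 4 = 44, so its missing entry is 49 − 44 = 5.
Row 2: 11 + 8 + 10 + 4 + 6 − 2 + 7 = 44, so its missing entry is 49 − 44 = 5.

m = -18, n = 10, a = 5, k = 5, y = 10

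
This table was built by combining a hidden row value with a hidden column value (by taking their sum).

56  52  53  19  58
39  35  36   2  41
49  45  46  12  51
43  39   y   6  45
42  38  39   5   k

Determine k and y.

k = 44, y = 40

The difference between any two rows is the same in every column — this is an addition table with the headers hidden.
Row 5 minus row 1 is 42 − 56 = -14, so its entry in column 5 is 58 + (-14) = 44.
Row 4 minus row 1 is 43 − 56 = -13, so its entry in column 3 is 53 + (-13) = 40.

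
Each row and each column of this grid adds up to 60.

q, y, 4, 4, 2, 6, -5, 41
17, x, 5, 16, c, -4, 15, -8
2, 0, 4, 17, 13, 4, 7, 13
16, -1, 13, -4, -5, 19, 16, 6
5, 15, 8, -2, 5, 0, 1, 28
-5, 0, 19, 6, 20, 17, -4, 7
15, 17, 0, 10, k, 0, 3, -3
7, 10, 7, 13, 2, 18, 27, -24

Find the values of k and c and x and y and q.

Column 1: 17 + 2 + 16 + 5 − 5 + 15 + 7 = 57, so its missing entry is 60 − 57 = 3.
Row 1: 3 + 4 + 4 + 2 + 6 − 5 + 41 = 55, so its missing entry is 60 − 55 = 5.
Column 2: 5 + 0 − 1 + 15 + 0 + 17 + 10 = 46, so its missing entry is 60 − 46 = 14.
Row 7: 15 + 17 + 0 + 10 + 0 + 3 − 3 = 42, so its missing entry is 60 − 42 = 18.
Row 2: 17 + 14 + 5 + 16 − 4 + 15 − 8 = 55, so its missing entry is 60 − 55 = 5.

k = 18, c = 5, x = 14, y = 5, q = 3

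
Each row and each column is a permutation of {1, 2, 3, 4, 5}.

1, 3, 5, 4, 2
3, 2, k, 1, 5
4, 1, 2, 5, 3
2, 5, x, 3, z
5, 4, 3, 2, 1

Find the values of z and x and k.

z = 4, x = 1, k = 4

For row 2, column 3: row 2 already has {1, 2, 3, 5}; that leaves 4.
At (row 4, col 3): column 3 already has {2, 3, 4, 5}, so the value is 1.
At (row 4, col 5): row 4 already has {1, 2, 3, 5}, so the value is 4.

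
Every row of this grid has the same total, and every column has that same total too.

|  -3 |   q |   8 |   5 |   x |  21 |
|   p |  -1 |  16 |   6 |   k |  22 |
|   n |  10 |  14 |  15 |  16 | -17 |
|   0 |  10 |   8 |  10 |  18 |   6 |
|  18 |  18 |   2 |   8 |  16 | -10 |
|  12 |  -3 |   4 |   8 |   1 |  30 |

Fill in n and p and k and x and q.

n = 14, p = 11, k = -2, x = 3, q = 18

Rows 4 and 5 both sum to 52, so that's the common total.
Column 2 has -1 + 10 + 10 + 18 − 3 = 34; the blank must be 52 − 34 = 18.
Row 1 has -3 + 18 + 8 + 5 + 21 = 49; the blank must be 52 − 49 = 3.
Row 3 has 10 + 14 + 15 + 16 − 17 = 38; the blank must be 52 − 38 = 14.
Column 5 has 3 + 16 + 18 + 16 + 1 = 54; the blank must be 52 − 54 = -2.
Row 2 has -1 + 16 + 6 − 2 + 22 = 41; the blank must be 52 − 41 = 11.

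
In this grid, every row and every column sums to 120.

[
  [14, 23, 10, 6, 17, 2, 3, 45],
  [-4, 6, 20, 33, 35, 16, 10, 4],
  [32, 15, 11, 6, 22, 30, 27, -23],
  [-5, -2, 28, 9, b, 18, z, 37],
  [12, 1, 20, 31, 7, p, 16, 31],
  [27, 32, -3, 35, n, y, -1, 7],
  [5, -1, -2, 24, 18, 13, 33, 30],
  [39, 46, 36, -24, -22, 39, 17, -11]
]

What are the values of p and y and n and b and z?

p = 2, y = 0, n = 23, b = 20, z = 15

The known cells in row 5 total 118, leaving 120 − 118 = 2 for the blank.
The known cells in column 6 total 120, leaving 120 − 120 = 0 for the blank.
The known cells in row 6 total 97, leaving 120 − 97 = 23 for the blank.
The known cells in column 5 total 100, leaving 120 − 100 = 20 for the blank.
The known cells in row 4 total 105, leaving 120 − 105 = 15 for the blank.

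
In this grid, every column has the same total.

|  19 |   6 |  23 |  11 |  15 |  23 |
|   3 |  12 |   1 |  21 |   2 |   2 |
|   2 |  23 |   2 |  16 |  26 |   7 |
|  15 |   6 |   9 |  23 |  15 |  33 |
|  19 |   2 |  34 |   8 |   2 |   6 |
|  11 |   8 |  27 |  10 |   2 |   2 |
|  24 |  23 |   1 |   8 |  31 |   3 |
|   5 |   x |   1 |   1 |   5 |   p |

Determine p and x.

Columns 3 and 4 both add up to 98, so every column sums to 98.
Column 6: 23 + 2 + 7 + 33 + 6 + 2 + 3 = 76, so the missing entry is 98 − 76 = 22.
Column 2: 6 + 12 + 23 + 6 + 2 + 8 + 23 = 80, so the missing entry is 98 − 80 = 18.

p = 22, x = 18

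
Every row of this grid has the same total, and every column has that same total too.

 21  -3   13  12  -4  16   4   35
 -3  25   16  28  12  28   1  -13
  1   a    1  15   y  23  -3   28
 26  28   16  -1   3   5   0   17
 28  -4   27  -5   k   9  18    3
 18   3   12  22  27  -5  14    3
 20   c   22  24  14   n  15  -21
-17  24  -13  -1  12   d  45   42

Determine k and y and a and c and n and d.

Rows 1 and 2 both sum to 94, so that's the common total.
Row 5: 28 − 4 + 27 − 5 + 9 + 18 + 3 = 76, so its missing entry is 94 − 76 = 18.
Column 5: -4 + 12 + 3 + 18 + 27 + 14 + 12 = 82, so its missing entry is 94 − 82 = 12.
Row 3: 1 + 1 + 15 + 12 + 23 − 3 + 28 = 77, so its missing entry is 94 − 77 = 17.
Column 2: -3 + 25 + 17 + 28 − 4 + 3 + 24 = 90, so its missing entry is 94 − 90 = 4.
Row 7: 20 + 4 + 22 + 24 + 14 + 15 − 21 = 78, so its missing entry is 94 − 78 = 16.
Row 8: -17 + 24 − 13 − 1 + 12 + 45 + 42 = 92, so its missing entry is 94 − 92 = 2.

k = 18, y = 12, a = 17, c = 4, n = 16, d = 2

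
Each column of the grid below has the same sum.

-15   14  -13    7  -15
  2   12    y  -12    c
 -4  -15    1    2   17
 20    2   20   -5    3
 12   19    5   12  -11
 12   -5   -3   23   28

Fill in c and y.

The complete columns each total 27.
Column 5 is missing 27 − 22 = 5 (since -15 + 17 + 3 − 11 + 28 = 22).
Column 3 is missing 27 − 10 = 17 (since -13 + 1 + 20 + 5 − 3 = 10).

c = 5, y = 17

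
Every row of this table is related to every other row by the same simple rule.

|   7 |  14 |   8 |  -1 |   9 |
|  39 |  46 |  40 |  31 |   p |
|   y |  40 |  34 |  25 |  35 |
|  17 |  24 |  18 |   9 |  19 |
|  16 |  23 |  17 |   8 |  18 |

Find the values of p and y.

p = 41, y = 33

The difference between any two rows is the same in every column — this is an addition table with the headers hidden.
Row 2 minus row 1 is 31 − (-1) = 32, so its entry in column 5 is 9 + 32 = 41.
Row 3 minus row 1 is 25 − (-1) = 26, so its entry in column 1 is 7 + 26 = 33.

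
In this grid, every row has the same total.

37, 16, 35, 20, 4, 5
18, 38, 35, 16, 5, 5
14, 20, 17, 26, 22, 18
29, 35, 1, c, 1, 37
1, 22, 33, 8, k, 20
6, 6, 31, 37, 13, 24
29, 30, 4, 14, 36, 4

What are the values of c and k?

The complete rows each total 117.
Row 4 is missing 117 − 103 = 14 (since 29 + 35 + 1 + 1 + 37 = 103).
Row 5 is missing 117 − 84 = 33 (since 1 + 22 + 33 + 8 + 20 = 84).

c = 14, k = 33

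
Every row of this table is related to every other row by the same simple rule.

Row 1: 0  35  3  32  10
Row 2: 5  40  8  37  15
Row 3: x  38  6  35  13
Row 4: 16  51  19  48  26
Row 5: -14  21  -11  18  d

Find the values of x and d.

x = 3, d = -4

The difference between any two rows is the same in every column — this is an addition table with the headers hidden.
Row 3 minus row 1 is 6 − 3 = 3, so its entry in column 1 is 0 + 3 = 3.
Row 5 minus row 1 is -11 − 3 = -14, so its entry in column 5 is 10 + (-14) = -4.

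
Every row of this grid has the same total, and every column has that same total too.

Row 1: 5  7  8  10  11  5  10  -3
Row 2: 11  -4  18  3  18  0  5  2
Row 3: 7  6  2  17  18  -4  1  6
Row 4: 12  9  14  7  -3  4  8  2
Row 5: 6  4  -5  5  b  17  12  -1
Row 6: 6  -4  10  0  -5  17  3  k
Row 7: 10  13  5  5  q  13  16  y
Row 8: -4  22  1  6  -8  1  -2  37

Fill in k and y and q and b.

k = 26, y = -16, q = 7, b = 15

Rows 1 and 2 both sum to 53, so that's the common total.
Row 5 has 6 + 4 − 5 + 5 + 17 + 12 − 1 = 38; the blank must be 53 − 38 = 15.
Column 5 has 11 + 18 + 18 − 3 + 15 − 5 − 8 = 46; the blank must be 53 − 46 = 7.
Row 7 has 10 + 13 + 5 + 5 + 7 + 13 + 16 = 69; the blank must be 53 − 69 = -16.
Row 6 has 6 − 4 + 10 + 0 − 5 + 17 + 3 = 27; the blank must be 53 − 27 = 26.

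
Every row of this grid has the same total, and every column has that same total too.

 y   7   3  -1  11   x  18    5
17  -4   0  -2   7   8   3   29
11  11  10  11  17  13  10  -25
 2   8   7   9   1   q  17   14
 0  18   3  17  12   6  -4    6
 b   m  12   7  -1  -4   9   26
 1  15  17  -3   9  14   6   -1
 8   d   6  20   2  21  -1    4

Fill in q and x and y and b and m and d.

q = 0, x = 0, y = 15, b = 4, m = 5, d = -2

Rows 2 and 3 both sum to 58, so that's the common total.
Row 8: 8 + 6 + 20 + 2 + 21 − 1 + 4 = 60, so its missing entry is 58 − 60 = -2.
Column 2: 7 − 4 + 11 + 8 + 18 + 15 − 2 = 53, so its missing entry is 58 − 53 = 5.
Row 6: 5 + 12 + 7 − 1 − 4 + 9 + 26 = 54, so its missing entry is 58 − 54 = 4.
Column 1: 17 + 11 + 2 + 0 + 4 + 1 + 8 = 43, so its missing entry is 58 − 43 = 15.
Row 1: 15 + 7 + 3 − 1 + 11 + 18 + 5 = 58, so its missing entry is 58 − 58 = 0.
Row 4: 2 + 8 + 7 + 9 + 1 + 17 + 14 = 58, so its missing entry is 58 − 58 = 0.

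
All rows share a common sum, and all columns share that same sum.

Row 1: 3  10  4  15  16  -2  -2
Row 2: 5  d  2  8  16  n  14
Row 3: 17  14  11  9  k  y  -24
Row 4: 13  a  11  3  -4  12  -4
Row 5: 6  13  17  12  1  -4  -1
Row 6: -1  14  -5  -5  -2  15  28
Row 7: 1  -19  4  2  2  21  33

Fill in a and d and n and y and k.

a = 13, d = -1, n = 0, y = 2, k = 15

Rows 1 and 5 both sum to 44, so that's the common total.
Column 5: 16 + 16 − 4 + 1 − 2 + 2 = 29, so its missing entry is 44 − 29 = 15.
Row 4: 13 + 11 + 3 − 4 + 12 − 4 = 31, so its missing entry is 44 − 31 = 13.
Column 2: 10 + 14 + 13 + 13 + 14 − 19 = 45, so its missing entry is 44 − 45 = -1.
Row 2: 5 − 1 + 2 + 8 + 16 + 14 = 44, so its missing entry is 44 − 44 = 0.
Row 3: 17 + 14 + 11 + 9 + 15 − 24 = 42, so its missing entry is 44 − 42 = 2.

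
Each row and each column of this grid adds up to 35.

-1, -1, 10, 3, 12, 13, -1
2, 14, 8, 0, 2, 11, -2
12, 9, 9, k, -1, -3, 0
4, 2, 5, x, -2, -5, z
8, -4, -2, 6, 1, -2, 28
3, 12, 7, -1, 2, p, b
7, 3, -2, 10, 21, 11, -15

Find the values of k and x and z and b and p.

The known cells in column 6 total 25, leaving 35 − 25 = 10 for the blank.
The known cells in row 3 total 26, leaving 35 − 26 = 9 for the blank.
The known cells in column 4 total 27, leaving 35 − 27 = 8 for the blank.
The known cells in row 6 total 33, leaving 35 − 33 = 2 for the blank.
The known cells in row 4 total 12, leaving 35 − 12 = 23 for the blank.

k = 9, x = 8, z = 23, b = 2, p = 10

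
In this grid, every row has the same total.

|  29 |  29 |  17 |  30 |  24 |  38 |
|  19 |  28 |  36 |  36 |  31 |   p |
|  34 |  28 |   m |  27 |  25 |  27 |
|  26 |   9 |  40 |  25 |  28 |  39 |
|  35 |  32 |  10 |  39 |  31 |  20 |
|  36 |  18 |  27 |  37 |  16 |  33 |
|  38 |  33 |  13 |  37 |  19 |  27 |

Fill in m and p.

Rows 4 and 7 both add up to 167, so every row sums to 167.
Row 3: 34 + 28 + 27 + 25 + 27 = 141, so the missing entry is 167 − 141 = 26.
Row 2: 19 + 28 + 36 + 36 + 31 = 150, so the missing entry is 167 − 150 = 17.

m = 26, p = 17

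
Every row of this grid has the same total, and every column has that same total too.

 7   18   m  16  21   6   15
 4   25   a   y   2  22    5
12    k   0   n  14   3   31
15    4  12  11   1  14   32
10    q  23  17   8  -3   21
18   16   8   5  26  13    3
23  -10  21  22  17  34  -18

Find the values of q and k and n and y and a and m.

Rows 4 and 6 both sum to 89, so that's the common total.
Row 5 has 10 + 23 + 17 + 8 − 3 + 21 = 76; the blank must be 89 − 76 = 13.
Column 2 has 18 + 25 + 4 + 13 + 16 − 10 = 66; the blank must be 89 − 66 = 23.
Row 3 has 12 + 23 + 0 + 14 + 3 + 31 = 83; the blank must be 89 − 83 = 6.
Row 1 has 7 + 18 + 16 + 21 + 6 + 15 = 83; the blank must be 89 − 83 = 6.
Column 3 has 6 + 0 + 12 + 23 + 8 + 21 = 70; the blank must be 89 − 70 = 19.
Row 2 has 4 + 25 + 19 + 2 + 22 + 5 = 77; the blank must be 89 − 77 = 12.

q = 13, k = 23, n = 6, y = 12, a = 19, m = 6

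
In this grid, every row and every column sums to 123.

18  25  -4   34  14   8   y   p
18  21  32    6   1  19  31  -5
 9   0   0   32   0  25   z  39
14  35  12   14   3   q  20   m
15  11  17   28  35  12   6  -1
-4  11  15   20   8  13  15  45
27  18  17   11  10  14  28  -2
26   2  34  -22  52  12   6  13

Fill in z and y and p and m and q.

Row 3: 9 + 0 + 0 + 32 + 0 + 25 + 39 = 105, so its missing entry is 123 − 105 = 18.
Column 7: 31 + 18 + 20 + 6 + 15 + 28 + 6 = 124, so its missing entry is 123 − 124 = -1.
Row 1: 18 + 25 − 4 + 34 + 14 + 8 − 1 = 94, so its missing entry is 123 − 94 = 29.
Column 8: 29 − 5 + 39 − 1 + 45 − 2 + 13 = 118, so its missing entry is 123 − 118 = 5.
Row 4: 14 + 35 + 12 + 14 + 3 + 20 + 5 = 103, so its missing entry is 123 − 103 = 20.

z = 18, y = -1, p = 29, m = 5, q = 20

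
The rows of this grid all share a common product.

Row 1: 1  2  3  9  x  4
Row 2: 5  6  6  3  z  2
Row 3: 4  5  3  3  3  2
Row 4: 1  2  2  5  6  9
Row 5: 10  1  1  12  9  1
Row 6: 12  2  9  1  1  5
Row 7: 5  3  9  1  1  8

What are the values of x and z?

x = 5, z = 1

Rows 3 and 5 each multiply to 1080, so every row has product 1080.
Row 1: 1×2×3×9×4 = 216, so the missing entry is 1080 ÷ 216 = 5.
Row 2: 5×6×6×3×2 = 1080, so the missing entry is 1080 ÷ 1080 = 1.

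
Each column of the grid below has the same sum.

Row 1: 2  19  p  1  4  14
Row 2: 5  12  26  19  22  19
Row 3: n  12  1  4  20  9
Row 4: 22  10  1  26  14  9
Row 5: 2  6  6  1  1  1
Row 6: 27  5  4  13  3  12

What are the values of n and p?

The complete columns each total 64.
Column 1 is missing 64 − 58 = 6 (since 2 + 5 + 22 + 2 + 27 = 58).
Column 3 is missing 64 − 38 = 26 (since 26 + 1 + 1 + 6 + 4 = 38).

n = 6, p = 26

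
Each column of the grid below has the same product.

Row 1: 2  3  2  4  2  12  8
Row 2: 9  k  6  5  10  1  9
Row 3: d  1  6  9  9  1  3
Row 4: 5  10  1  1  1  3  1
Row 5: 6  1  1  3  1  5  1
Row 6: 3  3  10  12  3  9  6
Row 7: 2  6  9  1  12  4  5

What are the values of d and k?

d = 2, k = 12

Columns 3 and 7 each multiply to 6480, so every column has product 6480.
Column 1: 2×9×5×6×3×2 = 3240, so the missing entry is 6480 ÷ 3240 = 2.
Column 2: 3×1×10×1×3×6 = 540, so the missing entry is 6480 ÷ 540 = 12.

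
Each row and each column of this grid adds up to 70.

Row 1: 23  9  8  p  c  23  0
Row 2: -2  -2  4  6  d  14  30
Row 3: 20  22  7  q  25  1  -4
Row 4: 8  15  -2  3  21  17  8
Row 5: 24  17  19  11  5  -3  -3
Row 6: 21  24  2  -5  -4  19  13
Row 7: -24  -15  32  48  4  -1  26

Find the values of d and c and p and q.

Row 3 has 20 + 22 + 7 + 25 + 1 − 4 = 71; the blank must be 70 − 71 = -1.
Column 4 has 6 − 1 + 3 + 11 − 5 + 48 = 62; the blank must be 70 − 62 = 8.
Row 1 has 23 + 9 + 8 + 8 + 23 + 0 = 71; the blank must be 70 − 71 = -1.
Row 2 has -2 − 2 + 4 + 6 + 14 + 30 = 50; the blank must be 70 − 50 = 20.

d = 20, c = -1, p = 8, q = -1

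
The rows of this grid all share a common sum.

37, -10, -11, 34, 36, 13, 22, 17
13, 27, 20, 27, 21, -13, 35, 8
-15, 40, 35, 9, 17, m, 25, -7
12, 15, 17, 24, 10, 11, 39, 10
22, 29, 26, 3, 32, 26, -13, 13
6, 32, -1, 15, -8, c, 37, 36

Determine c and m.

Rows 2 and 4 both add up to 138, so every row sums to 138.
Row 6: 6 + 32 − 1 + 15 − 8 + 37 + 36 = 117, so the missing entry is 138 − 117 = 21.
Row 3: -15 + 40 + 35 + 9 + 17 + 25 − 7 = 104, so the missing entry is 138 − 104 = 34.

c = 21, m = 34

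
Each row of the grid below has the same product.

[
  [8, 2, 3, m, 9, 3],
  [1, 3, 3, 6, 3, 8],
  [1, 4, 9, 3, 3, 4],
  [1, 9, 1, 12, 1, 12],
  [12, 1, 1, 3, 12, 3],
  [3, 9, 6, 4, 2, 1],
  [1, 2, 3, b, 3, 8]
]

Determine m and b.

m = 1, b = 9

Rows 2 and 3 each multiply to 1296, so every row has product 1296.
Row 1: 8×2×3×9×3 = 1296, so the missing entry is 1296 ÷ 1296 = 1.
Row 7: 1×2×3×3×8 = 144, so the missing entry is 1296 ÷ 144 = 9.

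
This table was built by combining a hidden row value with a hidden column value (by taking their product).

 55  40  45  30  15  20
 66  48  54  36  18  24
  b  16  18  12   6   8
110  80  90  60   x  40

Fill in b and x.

Each row is a constant multiple of every other row — this is a multiplication table with the headers hidden.
Row 3 is 18/45 = 2/5 times row 1, so its entry in column 1 is 55 × 2/5 = 22.
Row 4 is 90/45 = 2/1 times row 1, so its entry in column 5 is 15 × 2/1 = 30.

b = 22, x = 30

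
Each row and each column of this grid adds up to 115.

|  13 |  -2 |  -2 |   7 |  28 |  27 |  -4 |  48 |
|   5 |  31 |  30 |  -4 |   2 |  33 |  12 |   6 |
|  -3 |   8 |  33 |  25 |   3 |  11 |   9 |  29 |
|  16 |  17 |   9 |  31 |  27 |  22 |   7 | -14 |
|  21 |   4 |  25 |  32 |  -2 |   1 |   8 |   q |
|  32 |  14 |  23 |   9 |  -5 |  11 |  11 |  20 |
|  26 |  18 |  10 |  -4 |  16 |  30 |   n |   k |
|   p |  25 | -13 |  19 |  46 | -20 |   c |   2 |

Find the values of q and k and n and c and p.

q = 26, k = -2, n = 21, c = 51, p = 5

The known cells in column 1 total 110, leaving 115 − 110 = 5 for the blank.
The known cells in row 8 total 64, leaving 115 − 64 = 51 for the blank.
The known cells in column 7 total 94, leaving 115 − 94 = 21 for the blank.
The known cells in row 7 total 117, leaving 115 − 117 = -2 for the blank.
The known cells in row 5 total 89, leaving 115 − 89 = 26 for the blank.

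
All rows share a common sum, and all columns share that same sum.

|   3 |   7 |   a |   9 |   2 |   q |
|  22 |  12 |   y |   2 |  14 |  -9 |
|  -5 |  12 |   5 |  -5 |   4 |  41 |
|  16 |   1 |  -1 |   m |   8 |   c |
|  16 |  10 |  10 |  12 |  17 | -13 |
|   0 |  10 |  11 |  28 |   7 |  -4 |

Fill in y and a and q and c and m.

Rows 3 and 5 both sum to 52, so that's the common total.
Row 2: 22 + 12 + 2 + 14 − 9 = 41, so its missing entry is 52 − 41 = 11.
Column 3: 11 + 5 − 1 + 10 + 11 = 36, so its missing entry is 52 − 36 = 16.
Column 4: 9 + 2 − 5 + 12 + 28 = 46, so its missing entry is 52 − 46 = 6.
Row 1: 3 + 7 + 16 + 9 + 2 = 37, so its missing entry is 52 − 37 = 15.
Row 4: 16 + 1 − 1 + 6 + 8 = 30, so its missing entry is 52 − 30 = 22.

y = 11, a = 16, q = 15, c = 22, m = 6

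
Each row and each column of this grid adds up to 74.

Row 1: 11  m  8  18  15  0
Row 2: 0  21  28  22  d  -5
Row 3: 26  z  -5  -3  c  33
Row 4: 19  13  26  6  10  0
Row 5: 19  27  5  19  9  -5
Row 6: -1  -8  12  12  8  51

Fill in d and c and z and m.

Row 1 has 11 + 8 + 18 + 15 + 0 = 52; the blank must be 74 − 52 = 22.
Column 2 has 22 + 21 + 13 + 27 − 8 = 75; the blank must be 74 − 75 = -1.
Row 3 has 26 − 1 − 5 − 3 + 33 = 50; the blank must be 74 − 50 = 24.
Row 2 has 0 + 21 + 28 + 22 − 5 = 66; the blank must be 74 − 66 = 8.

d = 8, c = 24, z = -1, m = 22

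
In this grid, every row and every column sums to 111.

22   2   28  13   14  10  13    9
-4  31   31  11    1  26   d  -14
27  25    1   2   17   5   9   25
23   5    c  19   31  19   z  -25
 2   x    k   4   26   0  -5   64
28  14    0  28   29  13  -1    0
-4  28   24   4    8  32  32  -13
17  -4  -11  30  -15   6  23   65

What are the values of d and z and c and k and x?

d = 29, z = 11, c = 28, k = 10, x = 10

Row 2: -4 + 31 + 31 + 11 + 1 + 26 − 14 = 82, so its missing entry is 111 − 82 = 29.
Column 7: 13 + 29 + 9 − 5 − 1 + 32 + 23 = 100, so its missing entry is 111 − 100 = 11.
Row 4: 23 + 5 + 19 + 31 + 19 + 11 − 25 = 83, so its missing entry is 111 − 83 = 28.
Column 3: 28 + 31 + 1 + 28 + 0 + 24 − 11 = 101, so its missing entry is 111 − 101 = 10.
Row 5: 2 + 10 + 4 + 26 + 0 − 5 + 64 = 101, so its missing entry is 111 − 101 = 10.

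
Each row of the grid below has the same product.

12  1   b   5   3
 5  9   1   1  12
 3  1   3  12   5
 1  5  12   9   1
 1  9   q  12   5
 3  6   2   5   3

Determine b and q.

b = 3, q = 1

Rows 4 and 6 each multiply to 540, so every row has product 540.
Row 1: 12×1×5×3 = 180, so the missing entry is 540 ÷ 180 = 3.
Row 5: 1×9×12×5 = 540, so the missing entry is 540 ÷ 540 = 1.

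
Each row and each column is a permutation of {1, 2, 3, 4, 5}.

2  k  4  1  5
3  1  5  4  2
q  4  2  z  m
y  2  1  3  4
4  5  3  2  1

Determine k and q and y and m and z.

k = 3, q = 1, y = 5, m = 3, z = 5

For row 1, column 2: row 1 already has {1, 2, 4, 5}; that leaves 3.
Cell (3,5): column 5 already has {1, 2, 4, 5} → 3.
For row 4, column 1: row 4 already has {1, 2, 3, 4}; that leaves 5.
Cell (3,1): column 1 already has {2, 3, 4, 5} → 1.
Cell (3,4): row 3 already has {1, 2, 3, 4} → 5.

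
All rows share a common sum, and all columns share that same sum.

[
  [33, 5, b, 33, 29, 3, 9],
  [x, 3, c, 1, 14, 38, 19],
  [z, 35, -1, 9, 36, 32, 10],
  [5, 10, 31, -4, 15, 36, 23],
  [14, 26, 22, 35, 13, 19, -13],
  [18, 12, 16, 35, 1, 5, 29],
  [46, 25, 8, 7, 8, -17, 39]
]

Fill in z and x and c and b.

z = -5, x = 5, c = 36, b = 4

Rows 4 and 5 both sum to 116, so that's the common total.
Row 1 has 33 + 5 + 33 + 29 + 3 + 9 = 112; the blank must be 116 − 112 = 4.
Column 3 has 4 − 1 + 31 + 22 + 16 + 8 = 80; the blank must be 116 − 80 = 36.
Row 2 has 3 + 36 + 1 + 14 + 38 + 19 = 111; the blank must be 116 − 111 = 5.
Row 3 has 35 − 1 + 9 + 36 + 32 + 10 = 121; the blank must be 116 − 121 = -5.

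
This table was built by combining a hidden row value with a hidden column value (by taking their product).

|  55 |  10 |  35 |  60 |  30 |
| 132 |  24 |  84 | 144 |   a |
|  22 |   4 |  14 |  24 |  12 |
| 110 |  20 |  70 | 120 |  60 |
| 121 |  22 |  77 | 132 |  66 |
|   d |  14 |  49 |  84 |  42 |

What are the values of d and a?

d = 77, a = 72

Each row is a constant multiple of every other row — this is a multiplication table with the headers hidden.
Row 6 is 14/10 = 7/5 times row 1, so its entry in column 1 is 55 × 7/5 = 77.
Row 2 is 24/10 = 12/5 times row 1, so its entry in column 5 is 30 × 12/5 = 72.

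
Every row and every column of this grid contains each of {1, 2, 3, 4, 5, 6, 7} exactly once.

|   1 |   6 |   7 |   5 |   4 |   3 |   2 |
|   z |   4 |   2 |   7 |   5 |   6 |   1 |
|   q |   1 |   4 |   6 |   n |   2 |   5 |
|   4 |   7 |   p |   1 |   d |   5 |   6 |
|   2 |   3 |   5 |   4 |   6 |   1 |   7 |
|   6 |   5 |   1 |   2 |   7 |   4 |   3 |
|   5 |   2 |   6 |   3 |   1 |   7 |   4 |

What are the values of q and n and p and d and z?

For row 2, column 1: row 2 already has {1, 2, 4, 5, 6, 7}; that leaves 3.
At (row 3, col 1): column 1 already has {1, 2, 3, 4, 5, 6}, so the value is 7.
For row 3, column 5: row 3 already has {1, 2, 4, 5, 6, 7}; that leaves 3.
For row 4, column 5: column 5 already has {1, 3, 4, 5, 6, 7}; that leaves 2.
For row 4, column 3: row 4 already has {1, 2, 4, 5, 6, 7}; that leaves 3.

q = 7, n = 3, p = 3, d = 2, z = 3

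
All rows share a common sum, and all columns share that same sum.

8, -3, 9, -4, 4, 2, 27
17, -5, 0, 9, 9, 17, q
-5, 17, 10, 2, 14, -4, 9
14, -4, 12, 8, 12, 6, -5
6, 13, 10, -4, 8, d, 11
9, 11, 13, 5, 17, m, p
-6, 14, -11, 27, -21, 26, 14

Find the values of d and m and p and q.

d = -1, m = -3, p = -9, q = -4

Rows 1 and 3 both sum to 43, so that's the common total.
The known cells in row 2 total 47, leaving 43 − 47 = -4 for the blank.
The known cells in row 5 total 44, leaving 43 − 44 = -1 for the blank.
The known cells in column 6 total 46, leaving 43 − 46 = -3 for the blank.
The known cells in row 6 total 52, leaving 43 − 52 = -9 for the blank.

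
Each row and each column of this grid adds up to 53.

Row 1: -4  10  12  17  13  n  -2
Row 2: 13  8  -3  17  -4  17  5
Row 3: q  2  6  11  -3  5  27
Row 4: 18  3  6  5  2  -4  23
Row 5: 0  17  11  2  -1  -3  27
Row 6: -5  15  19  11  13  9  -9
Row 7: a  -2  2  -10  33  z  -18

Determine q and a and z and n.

Row 1 has -4 + 10 + 12 + 17 + 13 − 2 = 46; the blank must be 53 − 46 = 7.
Row 3 has 2 + 6 + 11 − 3 + 5 + 27 = 48; the blank must be 53 − 48 = 5.
Column 6 has 7 + 17 + 5 − 4 − 3 + 9 = 31; the blank must be 53 − 31 = 22.
Row 7 has -2 + 2 − 10 + 33 + 22 − 18 = 27; the blank must be 53 − 27 = 26.

q = 5, a = 26, z = 22, n = 7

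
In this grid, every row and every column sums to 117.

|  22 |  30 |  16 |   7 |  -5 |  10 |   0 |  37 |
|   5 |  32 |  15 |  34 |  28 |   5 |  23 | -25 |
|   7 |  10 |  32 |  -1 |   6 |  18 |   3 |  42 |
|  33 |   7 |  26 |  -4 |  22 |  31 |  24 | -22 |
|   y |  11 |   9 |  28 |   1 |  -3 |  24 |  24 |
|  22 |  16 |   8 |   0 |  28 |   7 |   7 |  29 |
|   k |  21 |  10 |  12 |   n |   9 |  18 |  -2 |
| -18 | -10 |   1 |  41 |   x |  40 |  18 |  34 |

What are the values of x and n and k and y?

x = 11, n = 26, k = 23, y = 23

Row 8: -18 − 10 + 1 + 41 + 40 + 18 + 34 = 106, so its missing entry is 117 − 106 = 11.
Row 5: 11 + 9 + 28 + 1 − 3 + 24 + 24 = 94, so its missing entry is 117 − 94 = 23.
Column 5: -5 + 28 + 6 + 22 + 1 + 28 + 11 = 91, so its missing entry is 117 − 91 = 26.
Row 7: 21 + 10 + 12 + 26 + 9 + 18 − 2 = 94, so its missing entry is 117 − 94 = 23.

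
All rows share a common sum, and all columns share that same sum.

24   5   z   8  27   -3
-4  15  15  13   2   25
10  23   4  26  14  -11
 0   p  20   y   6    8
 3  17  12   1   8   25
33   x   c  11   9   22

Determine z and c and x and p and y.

z = 5, c = 10, x = -19, p = 25, y = 7

Rows 2 and 3 both sum to 66, so that's the common total.
Row 1: 24 + 5 + 8 + 27 − 3 = 61, so its missing entry is 66 − 61 = 5.
Column 4: 8 + 13 + 26 + 1 + 11 = 59, so its missing entry is 66 − 59 = 7.
Row 4: 0 + 20 + 7 + 6 + 8 = 41, so its missing entry is 66 − 41 = 25.
Column 2: 5 + 15 + 23 + 25 + 17 = 85, so its missing entry is 66 − 85 = -19.
Row 6: 33 − 19 + 11 + 9 + 22 = 56, so its missing entry is 66 − 56 = 10.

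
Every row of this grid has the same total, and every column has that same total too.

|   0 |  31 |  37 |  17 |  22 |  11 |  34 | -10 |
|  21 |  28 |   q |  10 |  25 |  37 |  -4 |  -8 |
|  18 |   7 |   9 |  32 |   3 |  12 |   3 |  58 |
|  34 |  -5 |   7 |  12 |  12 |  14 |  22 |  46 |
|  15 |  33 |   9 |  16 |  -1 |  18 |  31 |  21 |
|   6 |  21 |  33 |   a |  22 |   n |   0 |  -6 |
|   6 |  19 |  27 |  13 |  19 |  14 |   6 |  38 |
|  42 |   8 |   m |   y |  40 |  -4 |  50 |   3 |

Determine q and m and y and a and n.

Rows 1 and 3 both sum to 142, so that's the common total.
The known cells in column 6 total 102, leaving 142 − 102 = 40 for the blank.
The known cells in row 2 total 109, leaving 142 − 109 = 33 for the blank.
The known cells in column 3 total 155, leaving 142 − 155 = -13 for the blank.
The known cells in row 8 total 126, leaving 142 − 126 = 16 for the blank.
The known cells in row 6 total 116, leaving 142 − 116 = 26 for the blank.

q = 33, m = -13, y = 16, a = 26, n = 40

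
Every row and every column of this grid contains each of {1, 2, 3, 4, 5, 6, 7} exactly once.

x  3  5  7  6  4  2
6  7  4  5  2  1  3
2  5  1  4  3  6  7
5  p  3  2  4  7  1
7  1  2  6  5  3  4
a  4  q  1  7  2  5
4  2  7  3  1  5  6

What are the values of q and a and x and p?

q = 6, a = 3, x = 1, p = 6

At (row 1, col 1): row 1 already has {2, 3, 4, 5, 6, 7}, so the value is 1.
At (row 6, col 1): column 1 already has {1, 2, 4, 5, 6, 7}, so the value is 3.
For row 4, column 2: row 4 already has {1, 2, 3, 4, 5, 7}; that leaves 6.
For row 6, column 3: row 6 already has {1, 2, 3, 4, 5, 7}; that leaves 6.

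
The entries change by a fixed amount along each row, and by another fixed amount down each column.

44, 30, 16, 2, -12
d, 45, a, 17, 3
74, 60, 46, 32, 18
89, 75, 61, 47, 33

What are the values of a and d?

Along each row the entries change by -14 per step; down each column they change by 15.
Row 2: from 45 at column 2, stepping by -14 to column 3 gives 31.
Row 2: from 45 at column 2, stepping by -14 to column 1 gives 59.

a = 31, d = 59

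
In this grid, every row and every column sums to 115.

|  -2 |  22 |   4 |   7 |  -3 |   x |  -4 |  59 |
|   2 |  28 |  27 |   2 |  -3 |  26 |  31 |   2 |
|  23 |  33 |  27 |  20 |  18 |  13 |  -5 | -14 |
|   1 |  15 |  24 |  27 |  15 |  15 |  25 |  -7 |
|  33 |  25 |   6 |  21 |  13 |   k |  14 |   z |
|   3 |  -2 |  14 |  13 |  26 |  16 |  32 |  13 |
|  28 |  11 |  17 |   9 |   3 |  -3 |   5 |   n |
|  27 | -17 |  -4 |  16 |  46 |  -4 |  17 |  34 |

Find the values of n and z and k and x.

n = 45, z = -17, k = 20, x = 32

Row 7 has 28 + 11 + 17 + 9 + 3 − 3 + 5 = 70; the blank must be 115 − 70 = 45.
Column 8 has 59 + 2 − 14 − 7 + 13 + 45 + 34 = 132; the blank must be 115 − 132 = -17.
Row 5 has 33 + 25 + 6 + 21 + 13 + 14 − 17 = 95; the blank must be 115 − 95 = 20.
Row 1 has -2 + 22 + 4 + 7 − 3 − 4 + 59 = 83; the blank must be 115 − 83 = 32.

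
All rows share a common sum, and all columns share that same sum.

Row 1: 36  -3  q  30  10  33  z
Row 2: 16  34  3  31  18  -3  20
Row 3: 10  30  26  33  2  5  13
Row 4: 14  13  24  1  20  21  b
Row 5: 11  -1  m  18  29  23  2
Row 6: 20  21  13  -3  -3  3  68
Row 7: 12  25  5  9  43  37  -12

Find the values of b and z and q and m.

b = 26, z = 2, q = 11, m = 37

Rows 2 and 3 both sum to 119, so that's the common total.
The known cells in row 5 total 82, leaving 119 − 82 = 37 for the blank.
The known cells in column 3 total 108, leaving 119 − 108 = 11 for the blank.
The known cells in row 1 total 117, leaving 119 − 117 = 2 for the blank.
The known cells in row 4 total 93, leaving 119 − 93 = 26 for the blank.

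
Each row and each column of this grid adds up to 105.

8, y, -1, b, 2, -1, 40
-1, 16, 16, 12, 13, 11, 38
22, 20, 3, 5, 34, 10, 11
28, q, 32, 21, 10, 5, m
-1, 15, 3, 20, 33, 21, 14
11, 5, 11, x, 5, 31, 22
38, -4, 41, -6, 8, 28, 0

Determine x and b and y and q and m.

x = 20, b = 33, y = 24, q = 29, m = -20

Column 7: 40 + 38 + 11 + 14 + 22 + 0 = 125, so its missing entry is 105 − 125 = -20.
Row 4: 28 + 32 + 21 + 10 + 5 − 20 = 76, so its missing entry is 105 − 76 = 29.
Column 2: 16 + 20 + 29 + 15 + 5 − 4 = 81, so its missing entry is 105 − 81 = 24.
Row 1: 8 + 24 − 1 + 2 − 1 + 40 = 72, so its missing entry is 105 − 72 = 33.
Row 6: 11 + 5 + 11 + 5 + 31 + 22 = 85, so its missing entry is 105 − 85 = 20.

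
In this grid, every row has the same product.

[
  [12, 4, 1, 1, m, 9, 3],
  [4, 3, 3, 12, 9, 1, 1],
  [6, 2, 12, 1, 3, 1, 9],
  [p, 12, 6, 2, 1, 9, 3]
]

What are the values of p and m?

p = 1, m = 3

Rows 2 and 3 each multiply to 3888, so every row has product 3888.
Row 4: 12×6×2×1×9×3 = 3888, so the missing entry is 3888 ÷ 3888 = 1.
Row 1: 12×4×1×1×9×3 = 1296, so the missing entry is 3888 ÷ 1296 = 3.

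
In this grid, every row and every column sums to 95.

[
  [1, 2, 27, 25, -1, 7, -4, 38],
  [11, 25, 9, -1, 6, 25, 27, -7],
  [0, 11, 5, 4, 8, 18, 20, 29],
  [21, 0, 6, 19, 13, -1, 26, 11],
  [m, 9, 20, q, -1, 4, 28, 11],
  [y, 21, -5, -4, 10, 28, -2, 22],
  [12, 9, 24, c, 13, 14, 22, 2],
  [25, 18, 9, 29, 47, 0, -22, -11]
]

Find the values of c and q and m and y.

Row 7: 12 + 9 + 24 + 13 + 14 + 22 + 2 = 96, so its missing entry is 95 − 96 = -1.
Row 6: 21 − 5 − 4 + 10 + 28 − 2 + 22 = 70, so its missing entry is 95 − 70 = 25.
Column 1: 1 + 11 + 0 + 21 + 25 + 12 + 25 = 95, so its missing entry is 95 − 95 = 0.
Row 5: 0 + 9 + 20 − 1 + 4 + 28 + 11 = 71, so its missing entry is 95 − 71 = 24.

c = -1, q = 24, m = 0, y = 25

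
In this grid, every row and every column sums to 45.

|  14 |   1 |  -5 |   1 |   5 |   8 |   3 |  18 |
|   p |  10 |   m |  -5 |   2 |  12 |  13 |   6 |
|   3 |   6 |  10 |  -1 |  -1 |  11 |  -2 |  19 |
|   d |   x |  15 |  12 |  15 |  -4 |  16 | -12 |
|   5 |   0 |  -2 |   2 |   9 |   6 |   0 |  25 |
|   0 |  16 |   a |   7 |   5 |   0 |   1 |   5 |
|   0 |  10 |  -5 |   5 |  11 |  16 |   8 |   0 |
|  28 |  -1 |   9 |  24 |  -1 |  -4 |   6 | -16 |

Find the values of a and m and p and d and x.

Column 2 has 1 + 10 + 6 + 0 + 16 + 10 − 1 = 42; the blank must be 45 − 42 = 3.
Row 4 has 3 + 15 + 12 + 15 − 4 + 16 − 12 = 45; the blank must be 45 − 45 = 0.
Column 1 has 14 + 3 + 0 + 5 + 0 + 0 + 28 = 50; the blank must be 45 − 50 = -5.
Row 2 has -5 + 10 − 5 + 2 + 12 + 13 + 6 = 33; the blank must be 45 − 33 = 12.
Row 6 has 0 + 16 + 7 + 5 + 0 + 1 + 5 = 34; the blank must be 45 − 34 = 11.

a = 11, m = 12, p = -5, d = 0, x = 3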